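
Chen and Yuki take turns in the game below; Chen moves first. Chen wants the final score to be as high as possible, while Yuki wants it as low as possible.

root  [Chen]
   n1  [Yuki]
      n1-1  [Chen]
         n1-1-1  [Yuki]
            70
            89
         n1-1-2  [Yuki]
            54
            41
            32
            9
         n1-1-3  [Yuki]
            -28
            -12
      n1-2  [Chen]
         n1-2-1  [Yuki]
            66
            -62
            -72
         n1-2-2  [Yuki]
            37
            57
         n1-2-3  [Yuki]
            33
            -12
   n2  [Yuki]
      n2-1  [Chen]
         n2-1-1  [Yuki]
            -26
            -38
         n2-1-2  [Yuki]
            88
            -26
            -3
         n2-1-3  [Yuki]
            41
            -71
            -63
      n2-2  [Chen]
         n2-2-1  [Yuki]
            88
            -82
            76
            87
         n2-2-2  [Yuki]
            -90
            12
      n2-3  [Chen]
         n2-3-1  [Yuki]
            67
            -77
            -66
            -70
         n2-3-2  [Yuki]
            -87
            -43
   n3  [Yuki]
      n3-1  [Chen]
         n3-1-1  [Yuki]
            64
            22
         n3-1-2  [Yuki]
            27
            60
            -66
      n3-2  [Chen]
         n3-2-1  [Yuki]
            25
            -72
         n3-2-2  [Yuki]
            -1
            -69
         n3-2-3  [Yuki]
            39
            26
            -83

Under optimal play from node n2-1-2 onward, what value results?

-26

n2-1-2 (Yuki): min(88, -26, -3) = -26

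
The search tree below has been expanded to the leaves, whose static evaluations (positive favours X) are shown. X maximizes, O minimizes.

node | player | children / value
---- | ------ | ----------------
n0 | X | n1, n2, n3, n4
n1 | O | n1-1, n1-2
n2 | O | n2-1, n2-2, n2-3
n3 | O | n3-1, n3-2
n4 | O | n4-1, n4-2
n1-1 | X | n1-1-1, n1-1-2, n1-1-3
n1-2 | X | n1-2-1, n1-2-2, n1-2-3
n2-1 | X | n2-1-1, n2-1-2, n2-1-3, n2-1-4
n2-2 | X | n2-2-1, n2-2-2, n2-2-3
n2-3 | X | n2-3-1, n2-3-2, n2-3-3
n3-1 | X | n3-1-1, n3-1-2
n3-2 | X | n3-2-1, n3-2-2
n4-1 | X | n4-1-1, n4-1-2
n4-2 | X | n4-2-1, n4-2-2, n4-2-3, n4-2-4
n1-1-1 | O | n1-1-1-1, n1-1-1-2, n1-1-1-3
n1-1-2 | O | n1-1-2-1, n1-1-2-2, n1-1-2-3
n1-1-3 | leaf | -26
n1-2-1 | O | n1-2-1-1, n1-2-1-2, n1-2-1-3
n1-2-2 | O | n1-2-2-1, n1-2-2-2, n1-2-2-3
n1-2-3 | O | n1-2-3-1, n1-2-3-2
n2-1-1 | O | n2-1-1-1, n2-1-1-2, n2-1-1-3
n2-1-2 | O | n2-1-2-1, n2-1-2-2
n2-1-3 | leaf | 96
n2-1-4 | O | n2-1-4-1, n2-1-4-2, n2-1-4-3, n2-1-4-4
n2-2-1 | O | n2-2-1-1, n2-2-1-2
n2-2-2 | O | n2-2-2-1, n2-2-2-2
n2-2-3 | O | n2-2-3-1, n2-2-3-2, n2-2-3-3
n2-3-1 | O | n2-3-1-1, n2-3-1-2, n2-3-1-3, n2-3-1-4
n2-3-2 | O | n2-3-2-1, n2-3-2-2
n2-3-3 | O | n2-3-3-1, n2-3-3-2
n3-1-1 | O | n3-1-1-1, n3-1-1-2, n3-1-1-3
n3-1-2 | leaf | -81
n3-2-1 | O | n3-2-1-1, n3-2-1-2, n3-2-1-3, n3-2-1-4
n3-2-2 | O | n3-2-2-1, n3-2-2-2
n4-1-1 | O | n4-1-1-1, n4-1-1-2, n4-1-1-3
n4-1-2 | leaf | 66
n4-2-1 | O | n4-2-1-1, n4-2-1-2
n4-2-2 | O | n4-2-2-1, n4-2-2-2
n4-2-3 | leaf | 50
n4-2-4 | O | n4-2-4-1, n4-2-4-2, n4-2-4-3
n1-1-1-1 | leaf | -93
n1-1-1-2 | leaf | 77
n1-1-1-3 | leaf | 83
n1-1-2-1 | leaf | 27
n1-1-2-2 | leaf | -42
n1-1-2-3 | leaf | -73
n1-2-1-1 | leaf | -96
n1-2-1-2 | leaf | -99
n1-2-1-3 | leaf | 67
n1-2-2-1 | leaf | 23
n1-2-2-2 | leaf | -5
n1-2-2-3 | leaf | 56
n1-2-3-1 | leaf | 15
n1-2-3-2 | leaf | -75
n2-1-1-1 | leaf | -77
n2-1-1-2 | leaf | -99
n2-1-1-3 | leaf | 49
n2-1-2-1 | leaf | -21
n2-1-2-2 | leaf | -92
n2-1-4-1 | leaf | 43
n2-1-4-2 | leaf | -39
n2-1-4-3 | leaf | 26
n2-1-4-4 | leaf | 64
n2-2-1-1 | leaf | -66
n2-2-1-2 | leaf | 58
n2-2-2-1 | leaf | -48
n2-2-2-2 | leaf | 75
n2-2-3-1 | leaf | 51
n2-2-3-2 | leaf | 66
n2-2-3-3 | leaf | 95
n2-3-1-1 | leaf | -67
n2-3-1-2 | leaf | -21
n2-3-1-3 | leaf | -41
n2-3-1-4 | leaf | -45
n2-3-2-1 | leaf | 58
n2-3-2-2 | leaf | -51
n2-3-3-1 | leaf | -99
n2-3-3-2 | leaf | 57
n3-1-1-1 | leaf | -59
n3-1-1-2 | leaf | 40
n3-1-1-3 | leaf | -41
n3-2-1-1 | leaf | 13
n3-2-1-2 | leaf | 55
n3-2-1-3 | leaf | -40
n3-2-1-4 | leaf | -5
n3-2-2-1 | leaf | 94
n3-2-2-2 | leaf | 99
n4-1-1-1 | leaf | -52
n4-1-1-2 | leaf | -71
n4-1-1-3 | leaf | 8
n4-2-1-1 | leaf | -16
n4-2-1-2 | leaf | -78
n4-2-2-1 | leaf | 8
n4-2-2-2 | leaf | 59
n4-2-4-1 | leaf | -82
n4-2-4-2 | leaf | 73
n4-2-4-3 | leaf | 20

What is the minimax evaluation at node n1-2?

n1-2-1 (O): min(-96, -99, 67) = -99
n1-2-2 (O): min(23, -5, 56) = -5
n1-2-3 (O): min(15, -75) = -75
n1-2 (X): max(-99, -5, -75) = -5

-5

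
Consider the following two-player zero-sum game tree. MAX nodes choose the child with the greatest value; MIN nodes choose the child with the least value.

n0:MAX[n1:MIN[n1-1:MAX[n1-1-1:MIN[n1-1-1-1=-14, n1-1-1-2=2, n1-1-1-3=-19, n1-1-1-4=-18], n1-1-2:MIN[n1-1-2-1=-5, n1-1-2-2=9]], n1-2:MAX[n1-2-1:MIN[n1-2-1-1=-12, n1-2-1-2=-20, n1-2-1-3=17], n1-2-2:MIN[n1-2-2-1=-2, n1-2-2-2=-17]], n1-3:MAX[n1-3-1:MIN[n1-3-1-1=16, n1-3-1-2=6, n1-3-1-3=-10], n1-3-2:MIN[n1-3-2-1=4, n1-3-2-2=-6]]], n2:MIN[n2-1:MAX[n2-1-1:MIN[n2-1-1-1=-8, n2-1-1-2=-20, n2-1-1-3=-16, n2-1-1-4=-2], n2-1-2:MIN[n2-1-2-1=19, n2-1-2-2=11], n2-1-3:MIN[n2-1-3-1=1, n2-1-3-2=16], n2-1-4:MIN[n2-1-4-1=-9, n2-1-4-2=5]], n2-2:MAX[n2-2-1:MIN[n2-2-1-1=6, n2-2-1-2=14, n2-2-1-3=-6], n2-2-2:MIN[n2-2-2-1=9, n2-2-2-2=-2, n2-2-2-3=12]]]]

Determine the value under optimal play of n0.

n1-1-1 (MIN): min(-14, 2, -19, -18) = -19
n1-1-2 (MIN): min(-5, 9) = -5
n1-1 (MAX): max(-19, -5) = -5
n1-2-1 (MIN): min(-12, -20, 17) = -20
n1-2-2 (MIN): min(-2, -17) = -17
n1-2 (MAX): max(-20, -17) = -17
n1-3-1 (MIN): min(16, 6, -10) = -10
n1-3-2 (MIN): min(4, -6) = -6
n1-3 (MAX): max(-10, -6) = -6
n1 (MIN): min(-5, -17, -6) = -17
n2-1-1 (MIN): min(-8, -20, -16, -2) = -20
n2-1-2 (MIN): min(19, 11) = 11
n2-1-3 (MIN): min(1, 16) = 1
n2-1-4 (MIN): min(-9, 5) = -9
n2-1 (MAX): max(-20, 11, 1, -9) = 11
n2-2-1 (MIN): min(6, 14, -6) = -6
n2-2-2 (MIN): min(9, -2, 12) = -2
n2-2 (MAX): max(-6, -2) = -2
n2 (MIN): min(11, -2) = -2
n0 (MAX): max(-17, -2) = -2

-2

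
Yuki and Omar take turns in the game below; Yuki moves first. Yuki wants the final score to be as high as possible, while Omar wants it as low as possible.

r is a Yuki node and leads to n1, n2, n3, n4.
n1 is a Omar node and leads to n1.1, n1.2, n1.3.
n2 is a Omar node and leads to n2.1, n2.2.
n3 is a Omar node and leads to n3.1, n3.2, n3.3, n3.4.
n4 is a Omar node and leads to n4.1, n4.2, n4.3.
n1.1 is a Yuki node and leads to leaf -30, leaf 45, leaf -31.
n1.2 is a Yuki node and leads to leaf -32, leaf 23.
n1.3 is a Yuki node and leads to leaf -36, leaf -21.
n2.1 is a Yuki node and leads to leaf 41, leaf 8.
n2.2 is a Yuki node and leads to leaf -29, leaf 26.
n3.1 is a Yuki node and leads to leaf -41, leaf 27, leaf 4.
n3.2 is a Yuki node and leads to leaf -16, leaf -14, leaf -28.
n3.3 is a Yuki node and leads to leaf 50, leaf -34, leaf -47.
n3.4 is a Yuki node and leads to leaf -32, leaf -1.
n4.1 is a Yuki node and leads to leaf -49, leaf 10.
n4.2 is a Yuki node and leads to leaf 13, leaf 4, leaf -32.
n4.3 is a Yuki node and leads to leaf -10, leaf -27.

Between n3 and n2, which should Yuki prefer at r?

n3.1 (Yuki): max(-41, 27, 4) = 27
n3.2 (Yuki): max(-16, -14, -28) = -14
n3.3 (Yuki): max(50, -34, -47) = 50
n3.4 (Yuki): max(-32, -1) = -1
n3 (Omar): min(27, -14, 50, -1) = -14
n2.1 (Yuki): max(41, 8) = 41
n2.2 (Yuki): max(-29, 26) = 26
n2 (Omar): min(41, 26) = 26
Yuki prefers the higher value; n3=-14, n2=26. n2 is better since 26 > -14.

n2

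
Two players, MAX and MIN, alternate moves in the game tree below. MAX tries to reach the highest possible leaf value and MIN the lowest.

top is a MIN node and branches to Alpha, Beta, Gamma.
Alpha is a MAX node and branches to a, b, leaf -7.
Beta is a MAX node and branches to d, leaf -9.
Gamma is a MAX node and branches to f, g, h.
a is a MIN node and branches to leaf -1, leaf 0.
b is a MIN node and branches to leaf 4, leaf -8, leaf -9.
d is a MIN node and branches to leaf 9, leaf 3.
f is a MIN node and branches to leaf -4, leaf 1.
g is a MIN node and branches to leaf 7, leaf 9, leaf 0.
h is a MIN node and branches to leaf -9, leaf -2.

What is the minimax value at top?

-1

a (MIN): min(-1, 0) = -1
b (MIN): min(4, -8, -9) = -9
Alpha (MAX): max(-1, -9, -7) = -1
d (MIN): min(9, 3) = 3
Beta (MAX): max(3, -9) = 3
f (MIN): min(-4, 1) = -4
g (MIN): min(7, 9, 0) = 0
h (MIN): min(-9, -2) = -9
Gamma (MAX): max(-4, 0, -9) = 0
top (MIN): min(-1, 3, 0) = -1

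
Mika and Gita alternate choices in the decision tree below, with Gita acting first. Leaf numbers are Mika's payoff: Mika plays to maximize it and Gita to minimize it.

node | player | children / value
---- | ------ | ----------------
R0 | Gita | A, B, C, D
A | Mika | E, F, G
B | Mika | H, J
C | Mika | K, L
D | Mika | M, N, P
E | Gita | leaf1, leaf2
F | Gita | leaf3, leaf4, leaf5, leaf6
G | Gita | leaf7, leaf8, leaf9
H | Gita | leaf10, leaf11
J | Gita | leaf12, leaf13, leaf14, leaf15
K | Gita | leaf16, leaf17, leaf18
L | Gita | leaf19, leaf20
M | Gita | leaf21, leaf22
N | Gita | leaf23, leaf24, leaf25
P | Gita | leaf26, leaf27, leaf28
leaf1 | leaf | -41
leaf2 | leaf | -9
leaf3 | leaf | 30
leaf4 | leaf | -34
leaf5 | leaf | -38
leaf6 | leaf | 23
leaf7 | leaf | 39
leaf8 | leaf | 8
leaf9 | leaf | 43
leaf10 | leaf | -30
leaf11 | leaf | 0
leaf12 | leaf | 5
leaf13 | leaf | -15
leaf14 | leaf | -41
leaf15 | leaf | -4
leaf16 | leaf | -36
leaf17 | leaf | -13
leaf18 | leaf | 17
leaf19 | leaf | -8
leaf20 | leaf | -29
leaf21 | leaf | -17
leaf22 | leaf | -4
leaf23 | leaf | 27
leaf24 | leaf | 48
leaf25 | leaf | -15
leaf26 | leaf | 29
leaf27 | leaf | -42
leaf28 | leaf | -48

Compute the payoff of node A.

E (Gita): min(-41, -9) = -41
F (Gita): min(30, -34, -38, 23) = -38
G (Gita): min(39, 8, 43) = 8
A (Mika): max(-41, -38, 8) = 8

8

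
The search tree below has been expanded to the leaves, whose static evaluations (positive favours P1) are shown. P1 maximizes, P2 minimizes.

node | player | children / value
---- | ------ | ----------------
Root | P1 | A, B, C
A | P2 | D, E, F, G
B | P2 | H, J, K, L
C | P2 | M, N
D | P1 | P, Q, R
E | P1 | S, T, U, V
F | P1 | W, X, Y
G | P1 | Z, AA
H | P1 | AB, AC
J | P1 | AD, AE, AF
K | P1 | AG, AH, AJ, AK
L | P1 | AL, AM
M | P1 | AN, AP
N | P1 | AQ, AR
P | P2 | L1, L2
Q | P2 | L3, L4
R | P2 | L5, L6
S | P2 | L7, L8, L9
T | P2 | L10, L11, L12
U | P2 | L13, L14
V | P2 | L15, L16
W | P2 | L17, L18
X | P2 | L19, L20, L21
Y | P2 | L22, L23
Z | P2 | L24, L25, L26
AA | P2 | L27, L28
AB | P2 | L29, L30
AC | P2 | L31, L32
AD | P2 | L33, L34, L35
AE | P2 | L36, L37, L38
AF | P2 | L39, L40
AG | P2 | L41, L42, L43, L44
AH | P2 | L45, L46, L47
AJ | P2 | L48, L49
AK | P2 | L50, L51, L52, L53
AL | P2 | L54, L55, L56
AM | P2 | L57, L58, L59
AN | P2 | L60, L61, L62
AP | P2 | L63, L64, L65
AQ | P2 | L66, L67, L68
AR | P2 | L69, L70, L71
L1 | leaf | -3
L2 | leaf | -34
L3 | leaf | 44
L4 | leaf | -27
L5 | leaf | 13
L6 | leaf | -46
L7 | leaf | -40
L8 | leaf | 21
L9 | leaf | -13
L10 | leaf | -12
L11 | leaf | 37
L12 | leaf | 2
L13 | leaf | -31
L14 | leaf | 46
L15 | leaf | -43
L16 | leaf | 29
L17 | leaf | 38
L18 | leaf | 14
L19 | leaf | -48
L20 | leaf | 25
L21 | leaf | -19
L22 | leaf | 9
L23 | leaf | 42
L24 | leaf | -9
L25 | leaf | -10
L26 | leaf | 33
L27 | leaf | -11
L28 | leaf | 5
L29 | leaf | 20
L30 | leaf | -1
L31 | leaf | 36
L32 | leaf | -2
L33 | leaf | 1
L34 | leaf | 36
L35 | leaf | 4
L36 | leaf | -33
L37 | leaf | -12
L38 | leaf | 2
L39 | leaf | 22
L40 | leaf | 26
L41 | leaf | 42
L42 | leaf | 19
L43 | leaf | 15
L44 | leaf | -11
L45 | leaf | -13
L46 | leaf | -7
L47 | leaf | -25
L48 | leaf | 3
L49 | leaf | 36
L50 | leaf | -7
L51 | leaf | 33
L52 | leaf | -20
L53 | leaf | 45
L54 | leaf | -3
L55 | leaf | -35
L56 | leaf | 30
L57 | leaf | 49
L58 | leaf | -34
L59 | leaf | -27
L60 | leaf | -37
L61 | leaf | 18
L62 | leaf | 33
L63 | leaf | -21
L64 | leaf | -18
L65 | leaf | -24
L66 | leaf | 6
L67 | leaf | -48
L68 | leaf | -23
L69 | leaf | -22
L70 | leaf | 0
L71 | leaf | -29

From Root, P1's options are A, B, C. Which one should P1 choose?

A

P (P2): min(-3, -34) = -34
Q (P2): min(44, -27) = -27
R (P2): min(13, -46) = -46
D (P1): max(-34, -27, -46) = -27
S (P2): min(-40, 21, -13) = -40
T (P2): min(-12, 37, 2) = -12
U (P2): min(-31, 46) = -31
V (P2): min(-43, 29) = -43
E (P1): max(-40, -12, -31, -43) = -12
W (P2): min(38, 14) = 14
X (P2): min(-48, 25, -19) = -48
Y (P2): min(9, 42) = 9
F (P1): max(14, -48, 9) = 14
Z (P2): min(-9, -10, 33) = -10
AA (P2): min(-11, 5) = -11
G (P1): max(-10, -11) = -10
A (P2): min(-27, -12, 14, -10) = -27
AB (P2): min(20, -1) = -1
AC (P2): min(36, -2) = -2
H (P1): max(-1, -2) = -1
AD (P2): min(1, 36, 4) = 1
AE (P2): min(-33, -12, 2) = -33
AF (P2): min(22, 26) = 22
J (P1): max(1, -33, 22) = 22
AG (P2): min(42, 19, 15, -11) = -11
AH (P2): min(-13, -7, -25) = -25
AJ (P2): min(3, 36) = 3
AK (P2): min(-7, 33, -20, 45) = -20
K (P1): max(-11, -25, 3, -20) = 3
AL (P2): min(-3, -35, 30) = -35
AM (P2): min(49, -34, -27) = -34
L (P1): max(-35, -34) = -34
B (P2): min(-1, 22, 3, -34) = -34
AN (P2): min(-37, 18, 33) = -37
AP (P2): min(-21, -18, -24) = -24
M (P1): max(-37, -24) = -24
AQ (P2): min(6, -48, -23) = -48
AR (P2): min(-22, 0, -29) = -29
N (P1): max(-48, -29) = -29
C (P2): min(-24, -29) = -29
Root (P1): max(-27, -34, -29) = -27
P1 at Root wants the highest of {A=-27, B=-34, C=-29}, so chooses A.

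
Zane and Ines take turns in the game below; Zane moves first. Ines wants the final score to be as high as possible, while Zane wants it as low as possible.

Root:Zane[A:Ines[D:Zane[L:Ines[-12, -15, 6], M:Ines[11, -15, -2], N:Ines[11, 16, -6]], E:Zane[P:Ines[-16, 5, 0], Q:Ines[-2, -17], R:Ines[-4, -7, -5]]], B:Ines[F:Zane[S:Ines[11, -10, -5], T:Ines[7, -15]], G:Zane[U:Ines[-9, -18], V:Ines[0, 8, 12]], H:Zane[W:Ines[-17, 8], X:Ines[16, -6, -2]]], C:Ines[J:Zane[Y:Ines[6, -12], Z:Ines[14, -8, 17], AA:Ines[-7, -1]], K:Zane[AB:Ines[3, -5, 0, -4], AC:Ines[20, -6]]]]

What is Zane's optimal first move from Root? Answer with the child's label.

L (Ines): max(-12, -15, 6) = 6
M (Ines): max(11, -15, -2) = 11
N (Ines): max(11, 16, -6) = 16
D (Zane): min(6, 11, 16) = 6
P (Ines): max(-16, 5, 0) = 5
Q (Ines): max(-2, -17) = -2
R (Ines): max(-4, -7, -5) = -4
E (Zane): min(5, -2, -4) = -4
A (Ines): max(6, -4) = 6
S (Ines): max(11, -10, -5) = 11
T (Ines): max(7, -15) = 7
F (Zane): min(11, 7) = 7
U (Ines): max(-9, -18) = -9
V (Ines): max(0, 8, 12) = 12
G (Zane): min(-9, 12) = -9
W (Ines): max(-17, 8) = 8
X (Ines): max(16, -6, -2) = 16
H (Zane): min(8, 16) = 8
B (Ines): max(7, -9, 8) = 8
Y (Ines): max(6, -12) = 6
Z (Ines): max(14, -8, 17) = 17
AA (Ines): max(-7, -1) = -1
J (Zane): min(6, 17, -1) = -1
AB (Ines): max(3, -5, 0, -4) = 3
AC (Ines): max(20, -6) = 20
K (Zane): min(3, 20) = 3
C (Ines): max(-1, 3) = 3
Root (Zane): min(6, 8, 3) = 3
Zane at Root wants the lowest of {A=6, B=8, C=3}, so chooses C.

C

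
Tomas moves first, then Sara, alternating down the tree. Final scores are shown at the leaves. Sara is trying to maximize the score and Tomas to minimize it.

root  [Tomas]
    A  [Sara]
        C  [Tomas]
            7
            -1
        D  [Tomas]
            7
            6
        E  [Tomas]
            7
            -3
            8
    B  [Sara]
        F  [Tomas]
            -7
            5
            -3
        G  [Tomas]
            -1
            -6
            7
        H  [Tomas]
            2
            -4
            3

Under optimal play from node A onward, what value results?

C (Tomas): min(7, -1) = -1
D (Tomas): min(7, 6) = 6
E (Tomas): min(7, -3, 8) = -3
A (Sara): max(-1, 6, -3) = 6

6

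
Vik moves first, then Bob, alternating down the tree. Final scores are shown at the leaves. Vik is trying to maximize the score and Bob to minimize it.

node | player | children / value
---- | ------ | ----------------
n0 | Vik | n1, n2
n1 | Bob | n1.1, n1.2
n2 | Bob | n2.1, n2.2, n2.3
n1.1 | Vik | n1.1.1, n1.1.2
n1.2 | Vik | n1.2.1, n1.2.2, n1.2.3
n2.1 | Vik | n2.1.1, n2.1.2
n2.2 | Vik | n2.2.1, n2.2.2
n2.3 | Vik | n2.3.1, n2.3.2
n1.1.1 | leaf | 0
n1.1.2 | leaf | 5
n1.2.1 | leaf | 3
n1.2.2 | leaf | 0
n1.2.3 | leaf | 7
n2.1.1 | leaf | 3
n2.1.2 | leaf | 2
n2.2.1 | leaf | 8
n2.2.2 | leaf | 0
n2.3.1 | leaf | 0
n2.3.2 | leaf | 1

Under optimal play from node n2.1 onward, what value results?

3

n2.1 (Vik): max(3, 2) = 3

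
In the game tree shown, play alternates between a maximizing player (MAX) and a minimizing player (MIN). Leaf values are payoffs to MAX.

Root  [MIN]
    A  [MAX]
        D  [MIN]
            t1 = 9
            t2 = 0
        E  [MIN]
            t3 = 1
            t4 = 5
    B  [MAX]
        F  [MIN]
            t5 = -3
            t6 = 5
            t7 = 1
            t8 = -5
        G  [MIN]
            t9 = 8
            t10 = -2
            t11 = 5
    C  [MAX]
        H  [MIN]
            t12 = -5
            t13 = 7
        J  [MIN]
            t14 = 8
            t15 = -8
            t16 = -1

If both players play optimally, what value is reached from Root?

-5

D (MIN): min(9, 0) = 0
E (MIN): min(1, 5) = 1
A (MAX): max(0, 1) = 1
F (MIN): min(-3, 5, 1, -5) = -5
G (MIN): min(8, -2, 5) = -2
B (MAX): max(-5, -2) = -2
H (MIN): min(-5, 7) = -5
J (MIN): min(8, -8, -1) = -8
C (MAX): max(-5, -8) = -5
Root (MIN): min(1, -2, -5) = -5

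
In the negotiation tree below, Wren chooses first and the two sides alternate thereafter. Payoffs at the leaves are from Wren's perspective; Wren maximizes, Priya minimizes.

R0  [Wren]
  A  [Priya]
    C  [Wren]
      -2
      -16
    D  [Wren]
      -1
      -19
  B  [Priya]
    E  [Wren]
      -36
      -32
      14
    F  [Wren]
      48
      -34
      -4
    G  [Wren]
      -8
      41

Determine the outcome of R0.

C (Wren): max(-2, -16) = -2
D (Wren): max(-1, -19) = -1
A (Priya): min(-2, -1) = -2
E (Wren): max(-36, -32, 14) = 14
F (Wren): max(48, -34, -4) = 48
G (Wren): max(-8, 41) = 41
B (Priya): min(14, 48, 41) = 14
R0 (Wren): max(-2, 14) = 14

14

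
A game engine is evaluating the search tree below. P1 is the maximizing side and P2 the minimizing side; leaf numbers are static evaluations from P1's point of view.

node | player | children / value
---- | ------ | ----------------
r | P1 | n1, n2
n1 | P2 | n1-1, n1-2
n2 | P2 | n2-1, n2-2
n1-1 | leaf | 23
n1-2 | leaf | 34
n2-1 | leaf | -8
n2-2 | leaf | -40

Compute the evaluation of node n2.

-40

n2 (P2): min(-8, -40) = -40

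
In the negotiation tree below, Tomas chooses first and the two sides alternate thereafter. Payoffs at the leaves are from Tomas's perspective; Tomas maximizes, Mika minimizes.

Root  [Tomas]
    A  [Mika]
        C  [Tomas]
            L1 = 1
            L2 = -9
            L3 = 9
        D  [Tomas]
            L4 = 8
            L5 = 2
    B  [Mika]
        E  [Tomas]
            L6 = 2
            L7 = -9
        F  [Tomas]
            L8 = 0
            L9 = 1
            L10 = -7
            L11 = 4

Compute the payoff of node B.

E (Tomas): max(2, -9) = 2
F (Tomas): max(0, 1, -7, 4) = 4
B (Mika): min(2, 4) = 2

2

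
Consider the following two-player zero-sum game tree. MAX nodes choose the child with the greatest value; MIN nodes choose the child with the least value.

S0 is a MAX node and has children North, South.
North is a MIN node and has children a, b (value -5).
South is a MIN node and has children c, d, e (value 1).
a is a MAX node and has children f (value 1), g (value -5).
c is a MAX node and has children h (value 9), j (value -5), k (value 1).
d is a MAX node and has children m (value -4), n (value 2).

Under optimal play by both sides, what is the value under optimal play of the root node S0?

1

a (MAX): max(1, -5) = 1
North (MIN): min(1, -5) = -5
c (MAX): max(9, -5, 1) = 9
d (MAX): max(-4, 2) = 2
South (MIN): min(9, 2, 1) = 1
S0 (MAX): max(-5, 1) = 1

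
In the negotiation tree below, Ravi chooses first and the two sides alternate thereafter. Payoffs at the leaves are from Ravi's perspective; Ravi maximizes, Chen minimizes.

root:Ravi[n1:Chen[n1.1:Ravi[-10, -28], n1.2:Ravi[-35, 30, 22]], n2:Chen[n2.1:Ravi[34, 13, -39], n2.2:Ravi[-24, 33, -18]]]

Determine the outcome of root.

n1.1 (Ravi): max(-10, -28) = -10
n1.2 (Ravi): max(-35, 30, 22) = 30
n1 (Chen): min(-10, 30) = -10
n2.1 (Ravi): max(34, 13, -39) = 34
n2.2 (Ravi): max(-24, 33, -18) = 33
n2 (Chen): min(34, 33) = 33
root (Ravi): max(-10, 33) = 33

33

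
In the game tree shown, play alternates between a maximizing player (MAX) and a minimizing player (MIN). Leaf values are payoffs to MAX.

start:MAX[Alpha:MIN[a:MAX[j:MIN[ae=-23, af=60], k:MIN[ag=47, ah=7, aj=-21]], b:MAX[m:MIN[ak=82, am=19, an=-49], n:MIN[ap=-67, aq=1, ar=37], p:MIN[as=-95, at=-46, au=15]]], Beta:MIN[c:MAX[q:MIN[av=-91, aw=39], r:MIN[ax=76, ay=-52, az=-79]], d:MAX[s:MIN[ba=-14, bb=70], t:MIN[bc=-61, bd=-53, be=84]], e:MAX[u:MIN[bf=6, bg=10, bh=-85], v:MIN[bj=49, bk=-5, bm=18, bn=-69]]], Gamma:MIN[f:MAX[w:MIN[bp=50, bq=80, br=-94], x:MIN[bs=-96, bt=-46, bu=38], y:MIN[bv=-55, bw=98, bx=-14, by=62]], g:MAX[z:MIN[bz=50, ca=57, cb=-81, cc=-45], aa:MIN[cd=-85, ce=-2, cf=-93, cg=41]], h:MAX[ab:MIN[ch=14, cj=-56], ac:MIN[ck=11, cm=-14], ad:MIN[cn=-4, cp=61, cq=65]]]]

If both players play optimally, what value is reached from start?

j (MIN): min(-23, 60) = -23
k (MIN): min(47, 7, -21) = -21
a (MAX): max(-23, -21) = -21
m (MIN): min(82, 19, -49) = -49
n (MIN): min(-67, 1, 37) = -67
p (MIN): min(-95, -46, 15) = -95
b (MAX): max(-49, -67, -95) = -49
Alpha (MIN): min(-21, -49) = -49
q (MIN): min(-91, 39) = -91
r (MIN): min(76, -52, -79) = -79
c (MAX): max(-91, -79) = -79
s (MIN): min(-14, 70) = -14
t (MIN): min(-61, -53, 84) = -61
d (MAX): max(-14, -61) = -14
u (MIN): min(6, 10, -85) = -85
v (MIN): min(49, -5, 18, -69) = -69
e (MAX): max(-85, -69) = -69
Beta (MIN): min(-79, -14, -69) = -79
w (MIN): min(50, 80, -94) = -94
x (MIN): min(-96, -46, 38) = -96
y (MIN): min(-55, 98, -14, 62) = -55
f (MAX): max(-94, -96, -55) = -55
z (MIN): min(50, 57, -81, -45) = -81
aa (MIN): min(-85, -2, -93, 41) = -93
g (MAX): max(-81, -93) = -81
ab (MIN): min(14, -56) = -56
ac (MIN): min(11, -14) = -14
ad (MIN): min(-4, 61, 65) = -4
h (MAX): max(-56, -14, -4) = -4
Gamma (MIN): min(-55, -81, -4) = -81
start (MAX): max(-49, -79, -81) = -49

-49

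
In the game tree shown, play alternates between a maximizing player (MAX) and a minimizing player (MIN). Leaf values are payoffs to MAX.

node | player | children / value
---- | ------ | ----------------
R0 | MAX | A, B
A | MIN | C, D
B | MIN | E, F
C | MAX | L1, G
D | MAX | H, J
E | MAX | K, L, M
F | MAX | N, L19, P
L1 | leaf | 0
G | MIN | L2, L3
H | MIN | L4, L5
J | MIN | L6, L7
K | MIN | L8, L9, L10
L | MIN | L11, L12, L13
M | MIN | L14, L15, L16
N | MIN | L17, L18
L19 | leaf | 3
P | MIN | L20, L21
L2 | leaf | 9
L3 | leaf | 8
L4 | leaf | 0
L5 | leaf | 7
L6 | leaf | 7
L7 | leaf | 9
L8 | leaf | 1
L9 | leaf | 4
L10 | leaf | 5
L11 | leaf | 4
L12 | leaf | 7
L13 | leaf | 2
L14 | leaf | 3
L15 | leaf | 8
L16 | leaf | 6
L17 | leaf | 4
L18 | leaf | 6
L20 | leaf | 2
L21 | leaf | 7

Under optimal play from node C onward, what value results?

G (MIN): min(9, 8) = 8
C (MAX): max(0, 8) = 8

8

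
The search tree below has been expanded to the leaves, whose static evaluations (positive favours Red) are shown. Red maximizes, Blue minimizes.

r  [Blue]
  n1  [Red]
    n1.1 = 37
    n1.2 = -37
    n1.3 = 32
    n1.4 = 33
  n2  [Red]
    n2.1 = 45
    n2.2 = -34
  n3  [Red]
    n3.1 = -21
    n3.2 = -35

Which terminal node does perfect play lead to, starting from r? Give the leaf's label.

n3.1

n1 (Red): max(37, -37, 32, 33) = 37
n2 (Red): max(45, -34) = 45
n3 (Red): max(-21, -35) = -21
r (Blue): min(37, 45, -21) = -21
At r, Blue picks n3 (lowest: -21).
At n3, Red picks n3.1 (highest: -21).
Terminal value -21.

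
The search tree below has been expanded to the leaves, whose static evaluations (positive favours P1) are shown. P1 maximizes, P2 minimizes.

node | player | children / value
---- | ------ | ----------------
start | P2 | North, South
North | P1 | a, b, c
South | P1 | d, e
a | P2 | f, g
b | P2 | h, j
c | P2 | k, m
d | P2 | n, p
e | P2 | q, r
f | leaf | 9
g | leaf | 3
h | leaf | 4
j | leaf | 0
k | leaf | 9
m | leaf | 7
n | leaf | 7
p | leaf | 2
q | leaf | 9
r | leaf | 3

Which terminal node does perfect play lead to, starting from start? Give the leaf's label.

r

a (P2): min(9, 3) = 3
b (P2): min(4, 0) = 0
c (P2): min(9, 7) = 7
North (P1): max(3, 0, 7) = 7
d (P2): min(7, 2) = 2
e (P2): min(9, 3) = 3
South (P1): max(2, 3) = 3
start (P2): min(7, 3) = 3
At start, P2 picks South (lowest: 3).
At South, P1 picks e (highest: 3).
At e, P2 picks r (lowest: 3).
Terminal value 3.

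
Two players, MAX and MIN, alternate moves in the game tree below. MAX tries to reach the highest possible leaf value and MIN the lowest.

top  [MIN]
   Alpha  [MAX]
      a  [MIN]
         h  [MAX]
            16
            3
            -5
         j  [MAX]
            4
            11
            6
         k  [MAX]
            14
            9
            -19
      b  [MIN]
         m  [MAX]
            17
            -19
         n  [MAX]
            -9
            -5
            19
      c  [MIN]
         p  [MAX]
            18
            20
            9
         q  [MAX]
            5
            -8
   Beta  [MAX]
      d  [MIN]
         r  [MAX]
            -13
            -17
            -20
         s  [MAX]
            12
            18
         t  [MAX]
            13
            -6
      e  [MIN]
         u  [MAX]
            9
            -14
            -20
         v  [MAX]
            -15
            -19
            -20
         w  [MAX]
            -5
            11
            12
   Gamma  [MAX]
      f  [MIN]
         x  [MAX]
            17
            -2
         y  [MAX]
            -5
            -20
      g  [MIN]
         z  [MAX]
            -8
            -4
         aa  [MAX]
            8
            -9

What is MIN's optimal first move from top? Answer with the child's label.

h (MAX): max(16, 3, -5) = 16
j (MAX): max(4, 11, 6) = 11
k (MAX): max(14, 9, -19) = 14
a (MIN): min(16, 11, 14) = 11
m (MAX): max(17, -19) = 17
n (MAX): max(-9, -5, 19) = 19
b (MIN): min(17, 19) = 17
p (MAX): max(18, 20, 9) = 20
q (MAX): max(5, -8) = 5
c (MIN): min(20, 5) = 5
Alpha (MAX): max(11, 17, 5) = 17
r (MAX): max(-13, -17, -20) = -13
s (MAX): max(12, 18) = 18
t (MAX): max(13, -6) = 13
d (MIN): min(-13, 18, 13) = -13
u (MAX): max(9, -14, -20) = 9
v (MAX): max(-15, -19, -20) = -15
w (MAX): max(-5, 11, 12) = 12
e (MIN): min(9, -15, 12) = -15
Beta (MAX): max(-13, -15) = -13
x (MAX): max(17, -2) = 17
y (MAX): max(-5, -20) = -5
f (MIN): min(17, -5) = -5
z (MAX): max(-8, -4) = -4
aa (MAX): max(8, -9) = 8
g (MIN): min(-4, 8) = -4
Gamma (MAX): max(-5, -4) = -4
top (MIN): min(17, -13, -4) = -13
MIN at top wants the lowest of {Alpha=17, Beta=-13, Gamma=-4}, so chooses Beta.

Beta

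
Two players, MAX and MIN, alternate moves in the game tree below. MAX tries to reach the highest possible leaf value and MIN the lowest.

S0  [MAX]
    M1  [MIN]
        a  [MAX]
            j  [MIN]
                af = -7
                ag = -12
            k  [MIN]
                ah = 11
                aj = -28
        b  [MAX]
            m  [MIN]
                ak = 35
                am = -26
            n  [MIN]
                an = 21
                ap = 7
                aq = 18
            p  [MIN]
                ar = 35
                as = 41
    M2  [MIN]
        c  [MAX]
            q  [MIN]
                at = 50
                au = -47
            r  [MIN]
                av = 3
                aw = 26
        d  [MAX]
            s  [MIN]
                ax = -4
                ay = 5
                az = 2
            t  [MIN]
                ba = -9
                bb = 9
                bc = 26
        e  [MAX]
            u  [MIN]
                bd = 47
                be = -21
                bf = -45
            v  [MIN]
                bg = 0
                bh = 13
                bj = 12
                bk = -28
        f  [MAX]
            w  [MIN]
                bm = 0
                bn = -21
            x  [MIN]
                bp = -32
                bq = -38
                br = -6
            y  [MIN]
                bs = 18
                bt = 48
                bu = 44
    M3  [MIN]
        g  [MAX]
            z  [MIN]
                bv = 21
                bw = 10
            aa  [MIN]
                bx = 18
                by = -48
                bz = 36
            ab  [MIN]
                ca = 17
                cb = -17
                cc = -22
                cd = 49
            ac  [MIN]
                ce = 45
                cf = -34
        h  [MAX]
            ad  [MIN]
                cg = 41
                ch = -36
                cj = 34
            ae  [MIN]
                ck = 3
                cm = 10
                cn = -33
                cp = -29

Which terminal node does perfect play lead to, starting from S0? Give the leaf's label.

ag

j (MIN): min(-7, -12) = -12
k (MIN): min(11, -28) = -28
a (MAX): max(-12, -28) = -12
m (MIN): min(35, -26) = -26
n (MIN): min(21, 7, 18) = 7
p (MIN): min(35, 41) = 35
b (MAX): max(-26, 7, 35) = 35
M1 (MIN): min(-12, 35) = -12
q (MIN): min(50, -47) = -47
r (MIN): min(3, 26) = 3
c (MAX): max(-47, 3) = 3
s (MIN): min(-4, 5, 2) = -4
t (MIN): min(-9, 9, 26) = -9
d (MAX): max(-4, -9) = -4
u (MIN): min(47, -21, -45) = -45
v (MIN): min(0, 13, 12, -28) = -28
e (MAX): max(-45, -28) = -28
w (MIN): min(0, -21) = -21
x (MIN): min(-32, -38, -6) = -38
y (MIN): min(18, 48, 44) = 18
f (MAX): max(-21, -38, 18) = 18
M2 (MIN): min(3, -4, -28, 18) = -28
z (MIN): min(21, 10) = 10
aa (MIN): min(18, -48, 36) = -48
ab (MIN): min(17, -17, -22, 49) = -22
ac (MIN): min(45, -34) = -34
g (MAX): max(10, -48, -22, -34) = 10
ad (MIN): min(41, -36, 34) = -36
ae (MIN): min(3, 10, -33, -29) = -33
h (MAX): max(-36, -33) = -33
M3 (MIN): min(10, -33) = -33
S0 (MAX): max(-12, -28, -33) = -12
At S0, MAX picks M1 (highest: -12).
At M1, MIN picks a (lowest: -12).
At a, MAX picks j (highest: -12).
At j, MIN picks ag (lowest: -12).
Terminal value -12.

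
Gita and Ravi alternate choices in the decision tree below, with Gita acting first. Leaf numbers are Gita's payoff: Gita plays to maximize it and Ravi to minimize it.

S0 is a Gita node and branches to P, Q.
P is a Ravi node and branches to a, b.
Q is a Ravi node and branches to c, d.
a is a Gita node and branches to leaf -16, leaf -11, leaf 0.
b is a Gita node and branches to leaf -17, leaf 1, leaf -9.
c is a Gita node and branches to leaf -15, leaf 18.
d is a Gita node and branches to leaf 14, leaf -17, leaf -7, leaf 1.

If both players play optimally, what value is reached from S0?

14

a (Gita): max(-16, -11, 0) = 0
b (Gita): max(-17, 1, -9) = 1
P (Ravi): min(0, 1) = 0
c (Gita): max(-15, 18) = 18
d (Gita): max(14, -17, -7, 1) = 14
Q (Ravi): min(18, 14) = 14
S0 (Gita): max(0, 14) = 14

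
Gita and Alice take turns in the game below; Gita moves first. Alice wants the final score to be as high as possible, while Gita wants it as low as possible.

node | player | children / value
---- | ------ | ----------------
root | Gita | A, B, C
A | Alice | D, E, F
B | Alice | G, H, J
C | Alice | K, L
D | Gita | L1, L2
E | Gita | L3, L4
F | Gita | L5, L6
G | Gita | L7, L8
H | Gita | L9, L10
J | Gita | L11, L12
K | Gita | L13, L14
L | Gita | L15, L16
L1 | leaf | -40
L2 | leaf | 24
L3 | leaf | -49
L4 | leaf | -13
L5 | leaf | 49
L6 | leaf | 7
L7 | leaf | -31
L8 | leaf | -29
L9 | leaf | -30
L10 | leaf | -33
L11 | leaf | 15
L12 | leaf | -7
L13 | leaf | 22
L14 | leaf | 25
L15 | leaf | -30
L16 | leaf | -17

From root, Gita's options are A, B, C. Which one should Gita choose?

D (Gita): min(-40, 24) = -40
E (Gita): min(-49, -13) = -49
F (Gita): min(49, 7) = 7
A (Alice): max(-40, -49, 7) = 7
G (Gita): min(-31, -29) = -31
H (Gita): min(-30, -33) = -33
J (Gita): min(15, -7) = -7
B (Alice): max(-31, -33, -7) = -7
K (Gita): min(22, 25) = 22
L (Gita): min(-30, -17) = -30
C (Alice): max(22, -30) = 22
root (Gita): min(7, -7, 22) = -7
Gita at root wants the lowest of {A=7, B=-7, C=22}, so chooses B.

B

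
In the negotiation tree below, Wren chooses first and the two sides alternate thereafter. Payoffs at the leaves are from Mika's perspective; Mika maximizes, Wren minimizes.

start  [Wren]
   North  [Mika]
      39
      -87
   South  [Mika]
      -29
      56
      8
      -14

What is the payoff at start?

North (Mika): max(39, -87) = 39
South (Mika): max(-29, 56, 8, -14) = 56
start (Wren): min(39, 56) = 39

39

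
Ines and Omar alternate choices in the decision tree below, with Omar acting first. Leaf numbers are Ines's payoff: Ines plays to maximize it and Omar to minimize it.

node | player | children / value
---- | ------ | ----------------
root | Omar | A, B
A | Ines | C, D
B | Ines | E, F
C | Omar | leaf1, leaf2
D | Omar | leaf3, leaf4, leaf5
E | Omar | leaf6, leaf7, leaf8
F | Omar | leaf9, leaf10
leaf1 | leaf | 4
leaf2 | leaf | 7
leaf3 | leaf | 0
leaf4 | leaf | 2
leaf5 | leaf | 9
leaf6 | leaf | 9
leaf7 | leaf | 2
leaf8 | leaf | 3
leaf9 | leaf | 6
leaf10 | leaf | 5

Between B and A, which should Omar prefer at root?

E (Omar): min(9, 2, 3) = 2
F (Omar): min(6, 5) = 5
B (Ines): max(2, 5) = 5
C (Omar): min(4, 7) = 4
D (Omar): min(0, 2, 9) = 0
A (Ines): max(4, 0) = 4
Omar prefers the lower value; B=5, A=4. A is better since 4 < 5.

A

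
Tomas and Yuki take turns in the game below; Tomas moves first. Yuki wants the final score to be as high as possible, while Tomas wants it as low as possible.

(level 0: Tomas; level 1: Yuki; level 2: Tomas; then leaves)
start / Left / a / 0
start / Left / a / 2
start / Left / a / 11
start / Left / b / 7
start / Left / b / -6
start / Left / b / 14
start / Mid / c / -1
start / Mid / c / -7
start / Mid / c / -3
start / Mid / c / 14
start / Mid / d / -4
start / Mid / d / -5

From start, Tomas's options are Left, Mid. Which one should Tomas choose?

Mid

a (Tomas): min(0, 2, 11) = 0
b (Tomas): min(7, -6, 14) = -6
Left (Yuki): max(0, -6) = 0
c (Tomas): min(-1, -7, -3, 14) = -7
d (Tomas): min(-4, -5) = -5
Mid (Yuki): max(-7, -5) = -5
start (Tomas): min(0, -5) = -5
Tomas at start wants the lowest of {Left=0, Mid=-5}, so chooses Mid.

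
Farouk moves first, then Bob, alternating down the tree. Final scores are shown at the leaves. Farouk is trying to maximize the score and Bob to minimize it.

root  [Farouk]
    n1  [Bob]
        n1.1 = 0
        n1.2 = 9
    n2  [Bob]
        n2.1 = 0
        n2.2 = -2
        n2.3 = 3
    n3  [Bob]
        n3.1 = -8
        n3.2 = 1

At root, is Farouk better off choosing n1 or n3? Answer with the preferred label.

n1 (Bob): min(0, 9) = 0
n3 (Bob): min(-8, 1) = -8
Farouk prefers the higher value; n1=0, n3=-8. n1 is better since 0 > -8.

n1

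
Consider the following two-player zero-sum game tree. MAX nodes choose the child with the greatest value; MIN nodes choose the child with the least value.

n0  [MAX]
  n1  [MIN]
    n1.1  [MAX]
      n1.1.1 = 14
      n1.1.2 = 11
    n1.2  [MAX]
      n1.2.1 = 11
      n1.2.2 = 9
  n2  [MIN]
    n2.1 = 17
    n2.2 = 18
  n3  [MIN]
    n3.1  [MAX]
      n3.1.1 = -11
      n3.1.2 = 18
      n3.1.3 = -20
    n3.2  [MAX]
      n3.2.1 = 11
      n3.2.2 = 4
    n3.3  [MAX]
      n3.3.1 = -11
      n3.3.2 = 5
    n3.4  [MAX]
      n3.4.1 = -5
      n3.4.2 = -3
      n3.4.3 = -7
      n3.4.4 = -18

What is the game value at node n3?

-3

n3.1 (MAX): max(-11, 18, -20) = 18
n3.2 (MAX): max(11, 4) = 11
n3.3 (MAX): max(-11, 5) = 5
n3.4 (MAX): max(-5, -3, -7, -18) = -3
n3 (MIN): min(18, 11, 5, -3) = -3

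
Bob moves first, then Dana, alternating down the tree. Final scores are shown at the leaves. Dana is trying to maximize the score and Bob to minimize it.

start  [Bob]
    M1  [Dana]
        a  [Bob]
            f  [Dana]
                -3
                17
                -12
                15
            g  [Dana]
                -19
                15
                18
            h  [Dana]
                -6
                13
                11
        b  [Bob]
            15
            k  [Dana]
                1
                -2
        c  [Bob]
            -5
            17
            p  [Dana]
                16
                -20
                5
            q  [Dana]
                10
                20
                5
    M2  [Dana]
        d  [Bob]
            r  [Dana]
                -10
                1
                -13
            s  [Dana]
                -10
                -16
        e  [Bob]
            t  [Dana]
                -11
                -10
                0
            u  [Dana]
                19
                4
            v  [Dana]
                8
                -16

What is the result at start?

0

f (Dana): max(-3, 17, -12, 15) = 17
g (Dana): max(-19, 15, 18) = 18
h (Dana): max(-6, 13, 11) = 13
a (Bob): min(17, 18, 13) = 13
k (Dana): max(1, -2) = 1
b (Bob): min(15, 1) = 1
p (Dana): max(16, -20, 5) = 16
q (Dana): max(10, 20, 5) = 20
c (Bob): min(-5, 17, 16, 20) = -5
M1 (Dana): max(13, 1, -5) = 13
r (Dana): max(-10, 1, -13) = 1
s (Dana): max(-10, -16) = -10
d (Bob): min(1, -10) = -10
t (Dana): max(-11, -10, 0) = 0
u (Dana): max(19, 4) = 19
v (Dana): max(8, -16) = 8
e (Bob): min(0, 19, 8) = 0
M2 (Dana): max(-10, 0) = 0
start (Bob): min(13, 0) = 0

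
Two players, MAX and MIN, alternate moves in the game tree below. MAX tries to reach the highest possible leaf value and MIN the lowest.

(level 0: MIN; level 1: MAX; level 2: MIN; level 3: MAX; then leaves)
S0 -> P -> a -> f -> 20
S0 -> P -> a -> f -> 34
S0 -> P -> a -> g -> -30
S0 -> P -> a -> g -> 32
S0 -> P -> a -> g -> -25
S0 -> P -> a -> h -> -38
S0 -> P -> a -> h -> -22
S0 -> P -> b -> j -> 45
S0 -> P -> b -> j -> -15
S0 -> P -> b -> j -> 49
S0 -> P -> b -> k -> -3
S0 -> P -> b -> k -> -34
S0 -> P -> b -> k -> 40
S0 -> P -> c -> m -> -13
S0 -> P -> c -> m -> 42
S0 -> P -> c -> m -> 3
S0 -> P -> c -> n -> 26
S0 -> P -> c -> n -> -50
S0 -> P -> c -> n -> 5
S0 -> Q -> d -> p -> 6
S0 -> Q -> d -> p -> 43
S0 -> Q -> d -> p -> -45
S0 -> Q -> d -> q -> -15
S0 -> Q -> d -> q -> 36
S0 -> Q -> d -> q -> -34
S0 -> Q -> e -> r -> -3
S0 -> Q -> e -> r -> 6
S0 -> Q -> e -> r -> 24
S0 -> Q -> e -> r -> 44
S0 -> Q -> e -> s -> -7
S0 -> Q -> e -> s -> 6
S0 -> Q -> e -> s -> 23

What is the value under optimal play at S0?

f (MAX): max(20, 34) = 34
g (MAX): max(-30, 32, -25) = 32
h (MAX): max(-38, -22) = -22
a (MIN): min(34, 32, -22) = -22
j (MAX): max(45, -15, 49) = 49
k (MAX): max(-3, -34, 40) = 40
b (MIN): min(49, 40) = 40
m (MAX): max(-13, 42, 3) = 42
n (MAX): max(26, -50, 5) = 26
c (MIN): min(42, 26) = 26
P (MAX): max(-22, 40, 26) = 40
p (MAX): max(6, 43, -45) = 43
q (MAX): max(-15, 36, -34) = 36
d (MIN): min(43, 36) = 36
r (MAX): max(-3, 6, 24, 44) = 44
s (MAX): max(-7, 6, 23) = 23
e (MIN): min(44, 23) = 23
Q (MAX): max(36, 23) = 36
S0 (MIN): min(40, 36) = 36

36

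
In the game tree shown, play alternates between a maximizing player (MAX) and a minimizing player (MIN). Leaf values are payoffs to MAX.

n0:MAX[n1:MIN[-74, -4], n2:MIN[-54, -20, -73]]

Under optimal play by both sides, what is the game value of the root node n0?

-73

n1 (MIN): min(-74, -4) = -74
n2 (MIN): min(-54, -20, -73) = -73
n0 (MAX): max(-74, -73) = -73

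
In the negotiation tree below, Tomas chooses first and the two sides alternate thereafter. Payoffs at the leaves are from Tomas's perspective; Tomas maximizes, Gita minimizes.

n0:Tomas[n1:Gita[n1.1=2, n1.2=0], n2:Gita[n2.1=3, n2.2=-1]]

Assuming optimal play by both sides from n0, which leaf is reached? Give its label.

n1.2

n1 (Gita): min(2, 0) = 0
n2 (Gita): min(3, -1) = -1
n0 (Tomas): max(0, -1) = 0
At n0, Tomas picks n1 (highest: 0).
At n1, Gita picks n1.2 (lowest: 0).
Terminal value 0.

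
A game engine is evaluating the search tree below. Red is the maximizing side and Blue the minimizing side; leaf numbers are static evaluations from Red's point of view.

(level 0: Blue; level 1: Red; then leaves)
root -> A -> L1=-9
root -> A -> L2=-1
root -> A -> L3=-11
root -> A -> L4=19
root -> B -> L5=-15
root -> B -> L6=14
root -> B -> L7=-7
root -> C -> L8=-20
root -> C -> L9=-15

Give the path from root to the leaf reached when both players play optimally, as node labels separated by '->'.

root -> C -> L9

A (Red): max(-9, -1, -11, 19) = 19
B (Red): max(-15, 14, -7) = 14
C (Red): max(-20, -15) = -15
root (Blue): min(19, 14, -15) = -15
At root, Blue picks C (lowest: -15).
At C, Red picks L9 (highest: -15).
Terminal value -15.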